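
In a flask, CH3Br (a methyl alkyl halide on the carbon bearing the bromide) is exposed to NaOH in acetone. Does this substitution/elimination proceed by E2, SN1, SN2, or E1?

Conditions: a methyl substrate with a strong nucleophile in the polar aprotic solvent acetone.
These conditions are the textbook signature of the SN2 pathway.
An unhindered substrate with a strong nucleophile in a polar aprotic solvent favours one-step backside displacement.

SN2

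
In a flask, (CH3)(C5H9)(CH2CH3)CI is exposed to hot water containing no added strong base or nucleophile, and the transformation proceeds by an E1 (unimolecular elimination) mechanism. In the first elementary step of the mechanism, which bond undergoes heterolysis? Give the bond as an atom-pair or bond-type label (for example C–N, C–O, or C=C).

C–I

Step 1: Unassisted departure of I⁻ (taking the C–I bonding pair) generates a tertiary carbocation.
The bond broken in this step is the C–I bond.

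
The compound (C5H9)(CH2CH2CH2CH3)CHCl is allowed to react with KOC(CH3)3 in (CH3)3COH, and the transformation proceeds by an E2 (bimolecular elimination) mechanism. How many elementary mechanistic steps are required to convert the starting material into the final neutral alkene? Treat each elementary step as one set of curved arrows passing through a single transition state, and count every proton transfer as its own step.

Step 1: The strong base (CH3)3CO⁻ removes a β-hydrogen; in the same concerted event the electrons of the breaking C–H bond form the new π(C=C) bond and the C–Cl σ-bond breaks, expelling Cl⁻. Anti-periplanar geometry; one transition state.
Total: 1 elementary step.

1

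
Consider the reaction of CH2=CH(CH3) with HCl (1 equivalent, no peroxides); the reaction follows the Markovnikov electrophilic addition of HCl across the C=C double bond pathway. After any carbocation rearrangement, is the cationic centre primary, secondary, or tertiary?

Step 1: Electrophilic addition begins with the π(C=C) electrons forming a bond to the proton of HCl. Following Markovnikov's rule, the resulting cation is secondary. The H–Cl bond breaks heterolytically, releasing Cl⁻.
No single 1,2-shift to an adjacent carbon would give a more-substituted cation, so no rearrangement occurs.

secondary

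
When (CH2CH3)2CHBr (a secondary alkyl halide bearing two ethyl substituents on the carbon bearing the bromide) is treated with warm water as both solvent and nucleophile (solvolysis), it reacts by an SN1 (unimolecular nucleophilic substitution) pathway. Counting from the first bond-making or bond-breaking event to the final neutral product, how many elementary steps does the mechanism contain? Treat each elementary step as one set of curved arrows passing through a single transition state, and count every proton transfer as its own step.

Step 1: Ionisation: the C–Br σ-bond cleaves heterolytically; both bonding electrons depart with Br⁻, leaving a secondary carbocation at the α-carbon.
(No 1,2-shift: no single shift to an adjacent carbon would give a more stable cation.)
Step 2: A lone pair on the oxygen of H2O attacks the carbocation, forming a new C–O σ-bond and an oxonium ion.
Step 3: Deprotonation of the oxonium oxygen by solvent water yields the neutral alcohol.
Total: 3 elementary steps.

3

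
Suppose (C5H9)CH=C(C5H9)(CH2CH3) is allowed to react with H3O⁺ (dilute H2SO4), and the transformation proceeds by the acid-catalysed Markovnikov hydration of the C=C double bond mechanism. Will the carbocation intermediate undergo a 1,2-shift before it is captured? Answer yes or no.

no

The first-formed carbocation is tertiary.
No single 1,2-shift to an adjacent carbon would produce a more-substituted cation than the one already present, so no rearrangement occurs.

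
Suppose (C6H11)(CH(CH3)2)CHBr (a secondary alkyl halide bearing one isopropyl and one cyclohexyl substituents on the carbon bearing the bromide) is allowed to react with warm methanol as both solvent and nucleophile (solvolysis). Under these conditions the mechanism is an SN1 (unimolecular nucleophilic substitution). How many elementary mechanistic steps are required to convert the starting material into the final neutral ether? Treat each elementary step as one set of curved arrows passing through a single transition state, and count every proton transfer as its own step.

Step 1: Unassisted departure of Br⁻ (taking the C–Br bonding pair) generates a secondary carbocation.
Step 2: Carbocation rearrangement: a 1,2-hydride shift from the adjacent isopropyl carbon converts the initially-formed secondary cation into the more stable tertiary cation.
Step 3: CH3OH donates an oxygen lone pair into the empty p orbital of the cation, giving a protonated ether (an oxonium ion).
Step 4: Deprotonation of the oxonium oxygen by solvent methanol yields the neutral ether.
Total: 4 elementary steps.

4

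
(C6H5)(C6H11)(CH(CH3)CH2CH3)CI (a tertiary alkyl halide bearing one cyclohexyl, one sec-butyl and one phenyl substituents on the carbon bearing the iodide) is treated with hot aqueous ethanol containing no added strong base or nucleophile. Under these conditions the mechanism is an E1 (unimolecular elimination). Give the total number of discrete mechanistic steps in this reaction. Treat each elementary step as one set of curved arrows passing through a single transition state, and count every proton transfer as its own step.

Step 1: The C–I bond breaks with both electrons going to the iodide; I⁻ leaves and a tertiary carbocation remains.
(No 1,2-shift: no single shift to an adjacent carbon would give a more stable cation.)
Step 2: Loss of a β-proton to a water (or ethanol) molecule of the solvent: the C–H bonding pair collapses toward the cationic carbon to form the C=C π bond, yielding the alkene.
Total: 2 elementary steps.

2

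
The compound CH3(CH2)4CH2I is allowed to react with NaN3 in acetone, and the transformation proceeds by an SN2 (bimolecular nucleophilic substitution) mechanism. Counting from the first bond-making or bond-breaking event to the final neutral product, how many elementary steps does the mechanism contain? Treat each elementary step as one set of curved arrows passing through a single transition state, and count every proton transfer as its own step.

Step 1: Backside attack by N3⁻ on the carbon bearing the iodide: the new C–N bond forms as the C–I bond breaks, with Walden inversion at carbon.
Total: 1 elementary step.

1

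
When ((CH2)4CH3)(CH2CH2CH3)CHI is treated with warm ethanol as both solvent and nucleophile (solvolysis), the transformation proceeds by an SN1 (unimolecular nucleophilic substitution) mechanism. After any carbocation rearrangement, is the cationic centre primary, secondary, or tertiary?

Step 1: Unassisted departure of I⁻ (taking the C–I bonding pair) generates a secondary carbocation.
No single 1,2-shift to an adjacent carbon would give a more-substituted cation, so no rearrangement occurs.

secondary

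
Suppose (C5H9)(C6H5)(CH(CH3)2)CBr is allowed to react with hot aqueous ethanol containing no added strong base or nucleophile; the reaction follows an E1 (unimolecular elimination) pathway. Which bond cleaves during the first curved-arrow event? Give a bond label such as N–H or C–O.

Step 1: The C–Br bond breaks with both electrons going to the bromide; Br⁻ leaves and a tertiary carbocation remains.
The bond broken in this step is the C–Br bond.

C–Br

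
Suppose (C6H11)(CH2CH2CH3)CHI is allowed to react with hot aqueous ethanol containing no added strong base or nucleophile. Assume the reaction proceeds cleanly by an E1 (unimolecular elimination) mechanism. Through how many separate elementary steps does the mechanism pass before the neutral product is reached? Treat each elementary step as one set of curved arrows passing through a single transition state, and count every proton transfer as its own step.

3

Step 1: Unassisted departure of I⁻ (taking the C–I bonding pair) generates a secondary carbocation.
Step 2: A hydride (H with its bonding pair) migrates from the adjacent cyclohexyl carbon to the cationic centre — a 1,2-hydride shift — upgrading the secondary cation to a tertiary one.
Step 3: Loss of a β-proton to a water (or ethanol) molecule of the solvent: the C–H bonding pair collapses toward the cationic carbon to form the C=C π bond, yielding the alkene.
Total: 3 elementary steps.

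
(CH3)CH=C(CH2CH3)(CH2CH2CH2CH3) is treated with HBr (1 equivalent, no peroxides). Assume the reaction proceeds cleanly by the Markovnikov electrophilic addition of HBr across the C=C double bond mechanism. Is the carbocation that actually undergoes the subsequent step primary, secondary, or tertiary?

Step 1: The π electrons of the C=C bond attack a proton of HBr; Markovnikov addition places the new C–H on the less-substituted alkene carbon, so the positive charge ends up on the more-substituted carbon — a tertiary carbocation. The H–Br bond breaks heterolytically, releasing Br⁻.
No single 1,2-shift to an adjacent carbon would give a more-substituted cation, so no rearrangement occurs.

tertiary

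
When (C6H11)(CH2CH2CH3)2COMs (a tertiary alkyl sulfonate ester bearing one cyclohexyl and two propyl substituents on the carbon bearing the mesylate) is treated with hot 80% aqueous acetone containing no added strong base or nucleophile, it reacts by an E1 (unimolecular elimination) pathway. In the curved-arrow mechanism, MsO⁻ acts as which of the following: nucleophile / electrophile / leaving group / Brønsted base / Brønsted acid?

leaving group

Step 1: Rate-determining heterolysis of the C–O bond gives MsO⁻ and a tertiary carbocation.
MsO⁻ departs with both electrons of the breaking σ-bond — that is the definition of a leaving group.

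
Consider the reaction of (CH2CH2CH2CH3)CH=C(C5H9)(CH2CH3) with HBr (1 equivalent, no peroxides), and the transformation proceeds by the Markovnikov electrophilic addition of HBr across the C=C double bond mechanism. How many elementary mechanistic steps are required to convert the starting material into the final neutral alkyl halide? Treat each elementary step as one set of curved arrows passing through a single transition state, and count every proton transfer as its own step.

2

Step 1: The π electrons of the C=C bond attack a proton of HBr; Markovnikov addition places the new C–H on the less-substituted alkene carbon, so the positive charge ends up on the more-substituted carbon — a tertiary carbocation. The H–Br bond breaks heterolytically, releasing Br⁻.
(No 1,2-shift: no single shift to an adjacent carbon would give a more stable cation.)
Step 2: Nucleophilic attack by Br⁻ on the carbocation completes the addition, giving R–Br.
Total: 2 elementary steps.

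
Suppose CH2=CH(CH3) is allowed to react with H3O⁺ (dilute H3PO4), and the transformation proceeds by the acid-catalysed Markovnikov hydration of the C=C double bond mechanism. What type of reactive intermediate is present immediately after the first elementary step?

secondary carbocation

Step 1: Electrophilic addition begins with the π(C=C) electrons forming a bond to the proton of H3O⁺. Following Markovnikov's rule, the resulting cation is secondary. H2O is released.
After step 1 the species present is a secondary carbocation.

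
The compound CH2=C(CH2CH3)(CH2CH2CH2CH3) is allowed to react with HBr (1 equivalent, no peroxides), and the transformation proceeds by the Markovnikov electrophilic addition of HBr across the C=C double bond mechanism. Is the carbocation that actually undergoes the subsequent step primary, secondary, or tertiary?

Step 1: Electrophilic addition begins with the π(C=C) electrons forming a bond to the proton of HBr. Following Markovnikov's rule, the resulting cation is tertiary. The H–Br bond breaks heterolytically, releasing Br⁻.
No single 1,2-shift to an adjacent carbon would give a more-substituted cation, so no rearrangement occurs.

tertiary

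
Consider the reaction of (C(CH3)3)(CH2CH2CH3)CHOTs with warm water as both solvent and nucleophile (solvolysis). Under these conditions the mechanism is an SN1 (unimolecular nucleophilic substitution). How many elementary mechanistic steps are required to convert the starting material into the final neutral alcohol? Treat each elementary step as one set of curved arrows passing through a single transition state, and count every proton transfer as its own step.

4

Step 1: Unassisted departure of TsO⁻ (taking the C–O bonding pair) generates a secondary carbocation.
Step 2: A methyl group with its bonding pair migrates from the adjacent tert-butyl carbon to the cationic centre — a 1,2-methyl shift — upgrading the secondary cation to a tertiary one.
Step 3: H2O donates an oxygen lone pair into the empty p orbital of the cation, giving a protonated alcohol (an oxonium ion).
Step 4: A second solvent molecule removes the proton on oxygen, giving the neutral alcohol product.
Total: 4 elementary steps.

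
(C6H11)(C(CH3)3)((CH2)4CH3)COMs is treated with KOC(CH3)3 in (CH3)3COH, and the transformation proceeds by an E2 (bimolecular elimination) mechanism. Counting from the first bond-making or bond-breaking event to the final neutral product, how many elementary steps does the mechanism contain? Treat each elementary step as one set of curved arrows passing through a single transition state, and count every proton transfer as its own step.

1

Step 1: Concerted anti-periplanar elimination: (CH3)3CO⁻ abstracts a β-H while MsO⁻ leaves, and the C–H electrons become the new C=C π bond — all in a single transition state.
Total: 1 elementary step.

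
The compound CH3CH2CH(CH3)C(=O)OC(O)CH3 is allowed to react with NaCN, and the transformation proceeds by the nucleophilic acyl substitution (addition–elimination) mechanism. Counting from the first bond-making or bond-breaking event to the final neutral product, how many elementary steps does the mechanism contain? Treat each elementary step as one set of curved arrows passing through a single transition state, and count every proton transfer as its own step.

Step 1: A lone pair on the C of CN⁻ attacks the electrophilic acyl carbon; the π(C=O) electrons move onto oxygen, giving a tetrahedral intermediate.
Step 2: An oxygen lone pair re-forms the C=O π bond as the C–O σ-bond breaks; CH3CO2⁻ is expelled.
Total: 2 elementary steps.

2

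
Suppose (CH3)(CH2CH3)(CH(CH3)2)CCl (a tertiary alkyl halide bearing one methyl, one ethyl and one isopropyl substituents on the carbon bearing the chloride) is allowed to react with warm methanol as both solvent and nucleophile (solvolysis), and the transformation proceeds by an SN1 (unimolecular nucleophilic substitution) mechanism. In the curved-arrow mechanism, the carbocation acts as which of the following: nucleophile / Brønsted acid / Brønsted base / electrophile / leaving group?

electrophile

Step 2: A lone pair on the oxygen of CH3OH attacks the carbocation, forming a new C–O σ-bond and an oxonium ion.
The carbocation accepts an electron pair into an empty or π* orbital — it is the electrophile.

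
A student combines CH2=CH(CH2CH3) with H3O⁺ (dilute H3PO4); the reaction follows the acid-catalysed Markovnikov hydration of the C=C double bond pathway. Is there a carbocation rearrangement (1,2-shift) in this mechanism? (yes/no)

no

The first-formed carbocation is secondary.
No single 1,2-shift to an adjacent carbon would produce a more-substituted cation than the one already present, so no rearrangement occurs.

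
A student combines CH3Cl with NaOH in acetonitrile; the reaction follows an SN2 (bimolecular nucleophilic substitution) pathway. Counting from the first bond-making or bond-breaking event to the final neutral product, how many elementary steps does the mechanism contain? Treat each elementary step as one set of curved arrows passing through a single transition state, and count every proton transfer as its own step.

1

Step 1: OH⁻ attacks the back face of the α-carbon while Cl⁻ departs with the C–Cl bonding pair — a single concerted displacement through a pentacoordinate transition state.
Total: 1 elementary step.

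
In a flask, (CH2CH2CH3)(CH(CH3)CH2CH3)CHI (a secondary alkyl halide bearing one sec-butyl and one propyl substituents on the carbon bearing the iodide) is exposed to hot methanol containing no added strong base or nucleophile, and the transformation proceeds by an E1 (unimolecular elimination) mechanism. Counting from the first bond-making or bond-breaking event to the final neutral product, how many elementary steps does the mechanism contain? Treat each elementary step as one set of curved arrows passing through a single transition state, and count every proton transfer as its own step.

Step 1: Rate-determining heterolysis of the C–I bond gives I⁻ and a secondary carbocation.
Step 2: Carbocation rearrangement: a 1,2-hydride shift from the adjacent sec-butyl carbon converts the initially-formed secondary cation into the more stable tertiary cation.
Step 3: Loss of a β-proton to a methanol molecule of the solvent: the C–H bonding pair collapses toward the cationic carbon to form the C=C π bond, yielding the alkene.
Total: 3 elementary steps.

3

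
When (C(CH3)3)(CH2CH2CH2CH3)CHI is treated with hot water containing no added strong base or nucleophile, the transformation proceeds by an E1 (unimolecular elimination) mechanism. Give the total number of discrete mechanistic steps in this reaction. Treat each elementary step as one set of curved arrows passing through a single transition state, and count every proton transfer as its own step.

3

Step 1: Rate-determining heterolysis of the C–I bond gives I⁻ and a secondary carbocation.
Step 2: A 1,2-methyl shift from the adjacent tert-butyl carbon moves the positive charge from the secondary centre to an adjacent carbon, generating a more stable tertiary carbocation.
Step 3: Loss of a β-proton to a water molecule of the solvent: the C–H bonding pair collapses toward the cationic carbon to form the C=C π bond, yielding the alkene.
Total: 3 elementary steps.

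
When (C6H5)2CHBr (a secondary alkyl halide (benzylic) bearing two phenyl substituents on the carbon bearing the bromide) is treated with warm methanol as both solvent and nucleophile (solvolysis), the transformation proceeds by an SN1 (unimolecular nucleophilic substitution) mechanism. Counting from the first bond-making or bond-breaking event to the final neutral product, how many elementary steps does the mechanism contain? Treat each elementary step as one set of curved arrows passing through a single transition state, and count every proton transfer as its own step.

Step 1: The C–Br bond breaks with both electrons going to the bromide; Br⁻ leaves and a secondary carbocation remains.
(No 1,2-shift: no single shift to an adjacent carbon would give a more stable cation.)
Step 2: A lone pair on the oxygen of CH3OH attacks the carbocation, forming a new C–O σ-bond and an oxonium ion.
Step 3: Proton transfer from the O–H of the oxonium ion to a solvent molecule delivers the neutral ether.
Total: 3 elementary steps.

3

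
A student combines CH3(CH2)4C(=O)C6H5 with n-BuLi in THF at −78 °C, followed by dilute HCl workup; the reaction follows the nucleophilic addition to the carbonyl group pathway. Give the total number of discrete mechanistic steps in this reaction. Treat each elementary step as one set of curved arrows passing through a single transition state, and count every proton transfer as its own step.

Step 1: the carbanion-like carbon of n-BuLi attacks the sp² carbonyl carbon; the C=O π bond breaks and the electrons end up as a lone pair on the alkoxide oxygen of the tetrahedral intermediate.
Step 2: The alkoxide picks up a proton during dilute HCl workup to yield an alcohol.
Total: 2 elementary steps.

2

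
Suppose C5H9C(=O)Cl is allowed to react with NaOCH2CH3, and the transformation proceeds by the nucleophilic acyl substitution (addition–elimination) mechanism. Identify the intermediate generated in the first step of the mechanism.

tetrahedral intermediate

Step 1: A lone pair on the O of CH3CH2O⁻ attacks the electrophilic acyl carbon; the π(C=O) electrons move onto oxygen, giving a tetrahedral intermediate.
After step 1 the species present is a tetrahedral intermediate.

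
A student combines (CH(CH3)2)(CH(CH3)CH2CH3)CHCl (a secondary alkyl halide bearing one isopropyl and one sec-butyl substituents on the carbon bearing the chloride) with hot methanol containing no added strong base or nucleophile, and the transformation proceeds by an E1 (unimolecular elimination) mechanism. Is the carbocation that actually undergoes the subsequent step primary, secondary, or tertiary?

Step 1: Unassisted departure of Cl⁻ (taking the C–Cl bonding pair) generates a secondary carbocation.
Step 2: A 1,2-hydride shift from the adjacent isopropyl carbon moves the positive charge from the secondary centre to an adjacent carbon, generating a more stable tertiary carbocation.
The cation rearranges from secondary to tertiary via a 1,2-hydride shift from the adjacent isopropyl carbon; the tertiary cation is what reacts next.

tertiary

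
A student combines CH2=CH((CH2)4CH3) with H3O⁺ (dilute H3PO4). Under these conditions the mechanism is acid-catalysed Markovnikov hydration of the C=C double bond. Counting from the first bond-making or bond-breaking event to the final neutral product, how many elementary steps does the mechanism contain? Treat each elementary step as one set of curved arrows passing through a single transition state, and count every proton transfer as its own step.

3

Step 1: Protonation of the alkene by H3O⁺: the π bond acts as the nucleophile and picks up H⁺, giving the more stable (Markovnikov) secondary carbocation. H2O is released.
(No 1,2-shift: no single shift to an adjacent carbon would give a more stable cation.)
Step 2: Water acts as the nucleophile: an oxygen lone pair bonds to the cationic carbon, giving an oxonium-ion intermediate.
Step 3: H2O removes a proton from the oxonium oxygen, regenerating H3O⁺ and giving the neutral alcohol.
Total: 3 elementary steps.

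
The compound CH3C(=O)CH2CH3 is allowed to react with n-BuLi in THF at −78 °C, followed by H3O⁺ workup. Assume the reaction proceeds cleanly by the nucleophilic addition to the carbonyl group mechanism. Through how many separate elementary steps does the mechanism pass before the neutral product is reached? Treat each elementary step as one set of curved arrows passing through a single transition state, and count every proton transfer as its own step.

2

Step 1: A lone pair / filled orbital on the carbanion-like carbon of n-BuLi attacks the electrophilic carbonyl carbon; the π(C=O) electrons shift onto oxygen, producing a tetrahedral alkoxide intermediate.
Step 2: Protonation of the alkoxide by H3O⁺ workup furnishes an alcohol.
Total: 2 elementary steps.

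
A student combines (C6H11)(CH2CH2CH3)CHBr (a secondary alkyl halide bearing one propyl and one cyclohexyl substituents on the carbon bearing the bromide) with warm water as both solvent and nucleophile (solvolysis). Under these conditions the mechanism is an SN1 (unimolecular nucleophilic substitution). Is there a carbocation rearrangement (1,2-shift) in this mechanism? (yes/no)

The first-formed carbocation is secondary.
The adjacent cyclohexyl carbon already bears 2 other carbon substituents and has a hydrogen to migrate; after a 1,2-hydride shift from that carbon the positive charge sits on a tertiary centre.
Tertiary is more stable than secondary, so the shift occurs.

yes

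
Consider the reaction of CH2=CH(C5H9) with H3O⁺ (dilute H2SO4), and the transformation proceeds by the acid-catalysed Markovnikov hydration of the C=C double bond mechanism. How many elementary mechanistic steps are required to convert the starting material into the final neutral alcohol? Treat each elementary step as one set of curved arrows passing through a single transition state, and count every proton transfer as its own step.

4

Step 1: Electrophilic addition begins with the π(C=C) electrons forming a bond to the proton of H3O⁺. Following Markovnikov's rule, the resulting cation is secondary. H2O is released.
Step 2: A hydride (H with its bonding pair) migrates from the adjacent cyclopentyl carbon to the cationic centre — a 1,2-hydride shift — upgrading the secondary cation to a tertiary one.
Step 3: A lone pair on the oxygen of H2O attacks the carbocation, forming a C–O bond and an oxonium ion (a protonated alcohol).
Step 4: Deprotonation of the oxonium ion by a water molecule delivers the neutral alcohol and regenerates the acid catalyst.
Total: 4 elementary steps.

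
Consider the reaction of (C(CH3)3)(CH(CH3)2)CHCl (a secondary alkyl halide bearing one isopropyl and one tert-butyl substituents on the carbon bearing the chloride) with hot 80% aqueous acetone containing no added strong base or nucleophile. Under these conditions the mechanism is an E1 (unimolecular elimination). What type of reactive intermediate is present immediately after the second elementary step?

Step 1: Unassisted departure of Cl⁻ (taking the C–Cl bonding pair) generates a secondary carbocation.
Step 2: A 1,2-hydride shift from the adjacent isopropyl carbon moves the positive charge from the secondary centre to an adjacent carbon, generating a more stable tertiary carbocation.
After step 2 the species present is a tertiary carbocation.

tertiary carbocation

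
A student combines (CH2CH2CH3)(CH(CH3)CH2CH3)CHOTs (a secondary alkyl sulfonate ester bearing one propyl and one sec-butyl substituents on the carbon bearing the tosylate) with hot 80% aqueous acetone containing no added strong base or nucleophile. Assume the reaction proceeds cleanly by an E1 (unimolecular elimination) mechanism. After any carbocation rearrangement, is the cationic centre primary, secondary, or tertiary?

tertiary

Step 1: The C–O bond breaks with both electrons going to the tosylate; TsO⁻ leaves and a secondary carbocation remains.
Step 2: A hydride (H with its bonding pair) migrates from the adjacent sec-butyl carbon to the cationic centre — a 1,2-hydride shift — upgrading the secondary cation to a tertiary one.
The cation rearranges from secondary to tertiary via a 1,2-hydride shift from the adjacent sec-butyl carbon; the tertiary cation is what reacts next.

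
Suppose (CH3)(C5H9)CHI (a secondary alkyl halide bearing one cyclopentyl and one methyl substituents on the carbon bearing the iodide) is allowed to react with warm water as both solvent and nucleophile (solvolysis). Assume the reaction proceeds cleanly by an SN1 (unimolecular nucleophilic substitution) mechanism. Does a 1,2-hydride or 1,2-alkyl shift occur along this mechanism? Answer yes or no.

The first-formed carbocation is secondary.
The adjacent cyclopentyl carbon already bears 2 other carbon substituents and has a hydrogen to migrate; after a 1,2-hydride shift from that carbon the positive charge sits on a tertiary centre.
Tertiary is more stable than secondary, so the shift occurs.

yes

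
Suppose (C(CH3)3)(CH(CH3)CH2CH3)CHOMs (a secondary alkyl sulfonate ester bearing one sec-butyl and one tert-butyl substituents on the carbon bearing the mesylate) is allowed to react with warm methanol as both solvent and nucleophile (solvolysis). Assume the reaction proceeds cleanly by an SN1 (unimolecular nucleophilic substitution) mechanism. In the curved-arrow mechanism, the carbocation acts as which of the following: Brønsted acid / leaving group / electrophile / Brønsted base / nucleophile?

Step 3: A lone pair on the oxygen of CH3OH attacks the carbocation, forming a new C–O σ-bond and an oxonium ion.
The carbocation accepts an electron pair into an empty or π* orbital — it is the electrophile.

electrophile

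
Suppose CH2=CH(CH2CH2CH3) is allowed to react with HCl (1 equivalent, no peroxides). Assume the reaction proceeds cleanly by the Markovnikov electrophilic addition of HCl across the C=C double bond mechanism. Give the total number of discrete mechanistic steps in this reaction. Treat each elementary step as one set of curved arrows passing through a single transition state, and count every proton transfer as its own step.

Step 1: Protonation of the alkene by HCl: the π bond acts as the nucleophile and picks up H⁺, giving the more stable (Markovnikov) secondary carbocation. The H–Cl bond breaks heterolytically, releasing Cl⁻.
(No 1,2-shift: no single shift to an adjacent carbon would give a more stable cation.)
Step 2: The Cl⁻ anion donates a lone pair to the carbocation, forming the new C–Cl σ-bond and giving the neutral alkyl halide.
Total: 2 elementary steps.

2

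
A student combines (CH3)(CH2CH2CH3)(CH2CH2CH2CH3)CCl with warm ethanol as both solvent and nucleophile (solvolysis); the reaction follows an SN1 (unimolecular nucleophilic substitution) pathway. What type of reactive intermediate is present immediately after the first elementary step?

Step 1: Rate-determining heterolysis of the C–Cl bond gives Cl⁻ and a tertiary carbocation.
After step 1 the species present is a tertiary carbocation.

tertiary carbocation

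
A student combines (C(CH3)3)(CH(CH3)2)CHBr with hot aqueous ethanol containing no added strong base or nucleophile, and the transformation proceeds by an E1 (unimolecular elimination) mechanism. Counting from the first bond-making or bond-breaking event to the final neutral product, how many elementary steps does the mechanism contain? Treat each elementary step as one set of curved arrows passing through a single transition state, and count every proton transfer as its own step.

Step 1: Ionisation: the C–Br σ-bond cleaves heterolytically; both bonding electrons depart with Br⁻, leaving a secondary carbocation at the α-carbon.
Step 2: A 1,2-hydride shift from the adjacent isopropyl carbon moves the positive charge from the secondary centre to an adjacent carbon, generating a more stable tertiary carbocation.
Step 3: A water (or ethanol) molecule (solvent) deprotonates a β-carbon; as the C–H bond breaks, those electrons form the new alkene π bond.
Total: 3 elementary steps.

3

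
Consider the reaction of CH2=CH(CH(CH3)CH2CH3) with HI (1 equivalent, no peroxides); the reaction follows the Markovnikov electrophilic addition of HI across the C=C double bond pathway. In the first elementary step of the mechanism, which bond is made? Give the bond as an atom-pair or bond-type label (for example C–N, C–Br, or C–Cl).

Step 1: Protonation of the alkene by HI: the π bond acts as the nucleophile and picks up H⁺, giving the more stable (Markovnikov) secondary carbocation. The H–I bond breaks heterolytically, releasing I⁻.
The bond formed in this step is the C–H bond.

C–H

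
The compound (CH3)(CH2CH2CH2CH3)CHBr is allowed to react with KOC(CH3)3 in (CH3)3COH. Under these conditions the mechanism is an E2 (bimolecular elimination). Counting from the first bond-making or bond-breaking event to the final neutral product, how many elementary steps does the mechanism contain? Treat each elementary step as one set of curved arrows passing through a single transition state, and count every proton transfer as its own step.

1

Step 1: In one step, (CH3)3CO⁻ pulls off a β-proton, the C–Br bond cleaves, and a C=C double bond forms between the α- and β-carbons (E2, anti elimination).
Total: 1 elementary step.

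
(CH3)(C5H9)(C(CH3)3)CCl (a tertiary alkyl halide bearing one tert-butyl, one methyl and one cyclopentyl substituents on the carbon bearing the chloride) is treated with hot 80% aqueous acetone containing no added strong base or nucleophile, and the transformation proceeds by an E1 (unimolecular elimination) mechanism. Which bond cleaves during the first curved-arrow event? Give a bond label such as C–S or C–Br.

Step 1: The C–Cl bond breaks with both electrons going to the chloride; Cl⁻ leaves and a tertiary carbocation remains.
The bond broken in this step is the C–Cl bond.

C–Cl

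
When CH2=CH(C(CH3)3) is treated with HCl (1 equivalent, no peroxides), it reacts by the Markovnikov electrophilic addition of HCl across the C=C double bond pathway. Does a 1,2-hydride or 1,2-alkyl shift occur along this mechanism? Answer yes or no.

The first-formed carbocation is secondary.
The adjacent tert-butyl carbon has no hydrogen but bears methyl groups; migration of one methyl with its bonding pair (a 1,2-methyl shift) places the charge on a tertiary centre.
Tertiary is more stable than secondary, so the shift occurs.

yes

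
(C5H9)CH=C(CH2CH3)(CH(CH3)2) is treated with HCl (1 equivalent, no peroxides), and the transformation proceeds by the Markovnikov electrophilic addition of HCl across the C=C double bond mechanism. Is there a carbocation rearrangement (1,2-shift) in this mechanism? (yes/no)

The first-formed carbocation is tertiary.
No single 1,2-shift to an adjacent carbon would produce a more-substituted cation than the one already present, so no rearrangement occurs.

no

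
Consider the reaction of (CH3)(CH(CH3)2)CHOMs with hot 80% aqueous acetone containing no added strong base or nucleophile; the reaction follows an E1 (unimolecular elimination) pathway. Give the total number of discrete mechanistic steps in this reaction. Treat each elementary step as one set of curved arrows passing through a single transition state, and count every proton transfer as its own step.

3

Step 1: Unassisted departure of MsO⁻ (taking the C–O bonding pair) generates a secondary carbocation.
Step 2: A 1,2-hydride shift from the adjacent isopropyl carbon moves the positive charge from the secondary centre to an adjacent carbon, generating a more stable tertiary carbocation.
Step 3: Loss of a β-proton to a water molecule of the solvent: the C–H bonding pair collapses toward the cationic carbon to form the C=C π bond, yielding the alkene.
Total: 3 elementary steps.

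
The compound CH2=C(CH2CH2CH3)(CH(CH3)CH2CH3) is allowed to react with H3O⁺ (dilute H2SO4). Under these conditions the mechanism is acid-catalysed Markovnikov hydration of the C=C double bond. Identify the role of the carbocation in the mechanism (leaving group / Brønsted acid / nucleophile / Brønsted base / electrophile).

electrophile

Step 2: Nucleophilic capture of the cation by H2O produces the protonated alcohol (an oxonium ion).
The carbocation accepts an electron pair into an empty or π* orbital — it is the electrophile.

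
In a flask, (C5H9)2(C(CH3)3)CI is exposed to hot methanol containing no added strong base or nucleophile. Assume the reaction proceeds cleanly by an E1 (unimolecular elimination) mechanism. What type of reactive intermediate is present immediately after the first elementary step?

tertiary carbocation

Step 1: Ionisation: the C–I σ-bond cleaves heterolytically; both bonding electrons depart with I⁻, leaving a tertiary carbocation at the α-carbon.
After step 1 the species present is a tertiary carbocation.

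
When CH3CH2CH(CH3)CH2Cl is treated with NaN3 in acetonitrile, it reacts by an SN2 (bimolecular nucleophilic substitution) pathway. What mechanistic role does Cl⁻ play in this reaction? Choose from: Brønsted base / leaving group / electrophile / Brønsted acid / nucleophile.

leaving group

Step 1: The azide nucleophile donates a lone pair from N to the α-carbon in a backside attack; simultaneously the C–Cl σ-bond breaks and both of its electrons leave with Cl⁻. One concerted step with inversion of configuration.
Cl⁻ departs with both electrons of the breaking σ-bond — that is the definition of a leaving group.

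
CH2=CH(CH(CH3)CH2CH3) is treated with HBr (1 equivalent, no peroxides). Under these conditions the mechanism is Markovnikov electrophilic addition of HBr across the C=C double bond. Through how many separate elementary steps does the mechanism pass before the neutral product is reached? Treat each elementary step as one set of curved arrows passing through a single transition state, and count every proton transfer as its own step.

3

Step 1: Protonation of the alkene by HBr: the π bond acts as the nucleophile and picks up H⁺, giving the more stable (Markovnikov) secondary carbocation. The H–Br bond breaks heterolytically, releasing Br⁻.
Step 2: Carbocation rearrangement: a 1,2-hydride shift from the adjacent sec-butyl carbon converts the initially-formed secondary cation into the more stable tertiary cation.
Step 3: Nucleophilic attack by Br⁻ on the carbocation completes the addition, giving R–Br.
Total: 3 elementary steps.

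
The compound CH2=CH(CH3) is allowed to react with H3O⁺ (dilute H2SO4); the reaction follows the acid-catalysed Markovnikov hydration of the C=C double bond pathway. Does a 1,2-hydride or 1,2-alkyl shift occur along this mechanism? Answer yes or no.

The first-formed carbocation is secondary.
No single 1,2-shift to an adjacent carbon would produce a more-substituted cation than the one already present, so no rearrangement occurs.

no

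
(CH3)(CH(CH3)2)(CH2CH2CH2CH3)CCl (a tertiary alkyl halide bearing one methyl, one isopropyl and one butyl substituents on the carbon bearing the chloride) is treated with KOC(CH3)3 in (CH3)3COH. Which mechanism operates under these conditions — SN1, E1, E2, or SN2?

Conditions: a strong/bulky base with a tertiary substrate bearing a β-hydrogen.
These conditions are the textbook signature of the E2 pathway.
A strong (often hindered) base removes a β-H in concert with loss of the leaving group — bimolecular elimination.

E2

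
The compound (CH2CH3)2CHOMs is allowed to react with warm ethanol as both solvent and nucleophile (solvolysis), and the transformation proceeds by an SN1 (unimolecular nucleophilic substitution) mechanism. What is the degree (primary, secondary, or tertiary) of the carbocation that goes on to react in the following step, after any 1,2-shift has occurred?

secondary

Step 1: Ionisation: the C–O σ-bond cleaves heterolytically; both bonding electrons depart with MsO⁻, leaving a secondary carbocation at the α-carbon.
No single 1,2-shift to an adjacent carbon would give a more-substituted cation, so no rearrangement occurs.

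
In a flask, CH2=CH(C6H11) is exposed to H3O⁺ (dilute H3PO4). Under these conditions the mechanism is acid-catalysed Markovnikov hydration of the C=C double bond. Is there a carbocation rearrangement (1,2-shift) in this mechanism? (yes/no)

The first-formed carbocation is secondary.
The adjacent cyclohexyl carbon already bears 2 other carbon substituents and has a hydrogen to migrate; after a 1,2-hydride shift from that carbon the positive charge sits on a tertiary centre.
Tertiary is more stable than secondary, so the shift occurs.

yes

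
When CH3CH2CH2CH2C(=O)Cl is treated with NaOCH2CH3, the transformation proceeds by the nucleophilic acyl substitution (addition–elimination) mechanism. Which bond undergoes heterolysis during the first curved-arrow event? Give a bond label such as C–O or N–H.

Step 1: CH3CH2O⁻ adds to the carbonyl carbon; the C=O π electrons shift onto oxygen and a tetrahedral alkoxide intermediate forms.
The bond broken in this step is the π(C=O) bond.

π(C=O)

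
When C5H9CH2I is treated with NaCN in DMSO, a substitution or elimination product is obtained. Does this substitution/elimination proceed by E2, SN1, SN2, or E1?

SN2

Conditions: a primary substrate with a strong nucleophile in the polar aprotic solvent DMSO.
These conditions are the textbook signature of the SN2 pathway.
An unhindered substrate with a strong nucleophile in a polar aprotic solvent favours one-step backside displacement.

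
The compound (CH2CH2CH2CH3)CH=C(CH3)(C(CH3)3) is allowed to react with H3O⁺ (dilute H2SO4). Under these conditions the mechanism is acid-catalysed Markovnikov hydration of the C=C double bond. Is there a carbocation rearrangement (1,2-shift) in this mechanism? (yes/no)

The first-formed carbocation is tertiary.
No single 1,2-shift to an adjacent carbon would produce a more-substituted cation than the one already present, so no rearrangement occurs.

no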